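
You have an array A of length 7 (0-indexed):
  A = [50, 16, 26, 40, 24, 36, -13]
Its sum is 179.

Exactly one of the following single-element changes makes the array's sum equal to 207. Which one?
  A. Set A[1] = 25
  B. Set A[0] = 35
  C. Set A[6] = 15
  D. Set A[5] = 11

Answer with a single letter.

Answer: C

Derivation:
Option A: A[1] 16->25, delta=9, new_sum=179+(9)=188
Option B: A[0] 50->35, delta=-15, new_sum=179+(-15)=164
Option C: A[6] -13->15, delta=28, new_sum=179+(28)=207 <-- matches target
Option D: A[5] 36->11, delta=-25, new_sum=179+(-25)=154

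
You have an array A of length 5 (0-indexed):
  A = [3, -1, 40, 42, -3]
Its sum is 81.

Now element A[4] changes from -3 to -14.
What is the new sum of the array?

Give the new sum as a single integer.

Old value at index 4: -3
New value at index 4: -14
Delta = -14 - -3 = -11
New sum = old_sum + delta = 81 + (-11) = 70

Answer: 70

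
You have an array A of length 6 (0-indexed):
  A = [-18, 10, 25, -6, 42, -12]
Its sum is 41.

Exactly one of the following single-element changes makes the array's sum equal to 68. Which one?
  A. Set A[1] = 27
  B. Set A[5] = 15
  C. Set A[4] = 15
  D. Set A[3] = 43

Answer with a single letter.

Option A: A[1] 10->27, delta=17, new_sum=41+(17)=58
Option B: A[5] -12->15, delta=27, new_sum=41+(27)=68 <-- matches target
Option C: A[4] 42->15, delta=-27, new_sum=41+(-27)=14
Option D: A[3] -6->43, delta=49, new_sum=41+(49)=90

Answer: B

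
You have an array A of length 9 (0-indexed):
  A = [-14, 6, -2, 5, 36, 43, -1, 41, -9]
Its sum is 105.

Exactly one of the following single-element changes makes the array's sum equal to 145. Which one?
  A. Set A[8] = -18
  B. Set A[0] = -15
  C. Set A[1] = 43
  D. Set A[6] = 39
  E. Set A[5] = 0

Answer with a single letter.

Option A: A[8] -9->-18, delta=-9, new_sum=105+(-9)=96
Option B: A[0] -14->-15, delta=-1, new_sum=105+(-1)=104
Option C: A[1] 6->43, delta=37, new_sum=105+(37)=142
Option D: A[6] -1->39, delta=40, new_sum=105+(40)=145 <-- matches target
Option E: A[5] 43->0, delta=-43, new_sum=105+(-43)=62

Answer: D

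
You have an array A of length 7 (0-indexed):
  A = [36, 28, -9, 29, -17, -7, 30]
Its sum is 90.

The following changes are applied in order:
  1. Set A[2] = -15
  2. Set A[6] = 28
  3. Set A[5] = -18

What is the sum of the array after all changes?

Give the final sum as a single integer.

Answer: 71

Derivation:
Initial sum: 90
Change 1: A[2] -9 -> -15, delta = -6, sum = 84
Change 2: A[6] 30 -> 28, delta = -2, sum = 82
Change 3: A[5] -7 -> -18, delta = -11, sum = 71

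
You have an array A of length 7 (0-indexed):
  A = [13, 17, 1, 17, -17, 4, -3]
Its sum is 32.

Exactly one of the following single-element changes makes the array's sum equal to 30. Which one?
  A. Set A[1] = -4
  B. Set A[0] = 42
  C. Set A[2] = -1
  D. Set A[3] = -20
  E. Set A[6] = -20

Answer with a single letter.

Answer: C

Derivation:
Option A: A[1] 17->-4, delta=-21, new_sum=32+(-21)=11
Option B: A[0] 13->42, delta=29, new_sum=32+(29)=61
Option C: A[2] 1->-1, delta=-2, new_sum=32+(-2)=30 <-- matches target
Option D: A[3] 17->-20, delta=-37, new_sum=32+(-37)=-5
Option E: A[6] -3->-20, delta=-17, new_sum=32+(-17)=15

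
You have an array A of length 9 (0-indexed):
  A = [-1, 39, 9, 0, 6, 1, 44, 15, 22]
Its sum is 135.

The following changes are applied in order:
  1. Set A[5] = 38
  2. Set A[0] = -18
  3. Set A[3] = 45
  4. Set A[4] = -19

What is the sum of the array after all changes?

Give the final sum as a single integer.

Answer: 175

Derivation:
Initial sum: 135
Change 1: A[5] 1 -> 38, delta = 37, sum = 172
Change 2: A[0] -1 -> -18, delta = -17, sum = 155
Change 3: A[3] 0 -> 45, delta = 45, sum = 200
Change 4: A[4] 6 -> -19, delta = -25, sum = 175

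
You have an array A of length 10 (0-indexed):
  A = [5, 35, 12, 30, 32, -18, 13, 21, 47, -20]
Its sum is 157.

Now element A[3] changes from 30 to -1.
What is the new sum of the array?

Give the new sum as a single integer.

Old value at index 3: 30
New value at index 3: -1
Delta = -1 - 30 = -31
New sum = old_sum + delta = 157 + (-31) = 126

Answer: 126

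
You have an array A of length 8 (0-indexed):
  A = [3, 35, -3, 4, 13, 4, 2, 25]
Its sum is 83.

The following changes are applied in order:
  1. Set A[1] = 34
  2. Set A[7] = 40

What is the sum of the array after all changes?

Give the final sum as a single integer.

Answer: 97

Derivation:
Initial sum: 83
Change 1: A[1] 35 -> 34, delta = -1, sum = 82
Change 2: A[7] 25 -> 40, delta = 15, sum = 97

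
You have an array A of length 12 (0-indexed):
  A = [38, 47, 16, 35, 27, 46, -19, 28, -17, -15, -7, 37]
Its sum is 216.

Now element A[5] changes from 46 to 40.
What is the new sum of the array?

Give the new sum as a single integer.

Answer: 210

Derivation:
Old value at index 5: 46
New value at index 5: 40
Delta = 40 - 46 = -6
New sum = old_sum + delta = 216 + (-6) = 210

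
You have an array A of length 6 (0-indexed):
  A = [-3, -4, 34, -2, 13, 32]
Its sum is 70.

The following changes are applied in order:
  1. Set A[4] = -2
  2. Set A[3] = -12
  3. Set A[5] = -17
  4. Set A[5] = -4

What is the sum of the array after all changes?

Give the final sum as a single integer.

Answer: 9

Derivation:
Initial sum: 70
Change 1: A[4] 13 -> -2, delta = -15, sum = 55
Change 2: A[3] -2 -> -12, delta = -10, sum = 45
Change 3: A[5] 32 -> -17, delta = -49, sum = -4
Change 4: A[5] -17 -> -4, delta = 13, sum = 9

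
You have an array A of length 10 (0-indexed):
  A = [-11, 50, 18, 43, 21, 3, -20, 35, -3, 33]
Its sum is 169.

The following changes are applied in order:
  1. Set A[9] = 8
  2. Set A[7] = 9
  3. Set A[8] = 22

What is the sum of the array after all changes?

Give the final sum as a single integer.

Answer: 143

Derivation:
Initial sum: 169
Change 1: A[9] 33 -> 8, delta = -25, sum = 144
Change 2: A[7] 35 -> 9, delta = -26, sum = 118
Change 3: A[8] -3 -> 22, delta = 25, sum = 143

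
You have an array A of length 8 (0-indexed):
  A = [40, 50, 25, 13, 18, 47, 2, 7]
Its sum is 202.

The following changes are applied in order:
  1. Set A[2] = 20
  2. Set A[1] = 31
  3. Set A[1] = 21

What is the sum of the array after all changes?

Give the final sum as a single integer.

Answer: 168

Derivation:
Initial sum: 202
Change 1: A[2] 25 -> 20, delta = -5, sum = 197
Change 2: A[1] 50 -> 31, delta = -19, sum = 178
Change 3: A[1] 31 -> 21, delta = -10, sum = 168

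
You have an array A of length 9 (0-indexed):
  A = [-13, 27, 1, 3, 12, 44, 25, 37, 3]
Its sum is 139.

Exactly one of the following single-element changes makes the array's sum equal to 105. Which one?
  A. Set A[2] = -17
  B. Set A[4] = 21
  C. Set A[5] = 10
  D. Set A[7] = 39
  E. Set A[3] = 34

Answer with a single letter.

Answer: C

Derivation:
Option A: A[2] 1->-17, delta=-18, new_sum=139+(-18)=121
Option B: A[4] 12->21, delta=9, new_sum=139+(9)=148
Option C: A[5] 44->10, delta=-34, new_sum=139+(-34)=105 <-- matches target
Option D: A[7] 37->39, delta=2, new_sum=139+(2)=141
Option E: A[3] 3->34, delta=31, new_sum=139+(31)=170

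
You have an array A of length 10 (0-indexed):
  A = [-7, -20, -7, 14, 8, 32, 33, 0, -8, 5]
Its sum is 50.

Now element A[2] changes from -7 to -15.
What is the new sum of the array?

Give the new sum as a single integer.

Old value at index 2: -7
New value at index 2: -15
Delta = -15 - -7 = -8
New sum = old_sum + delta = 50 + (-8) = 42

Answer: 42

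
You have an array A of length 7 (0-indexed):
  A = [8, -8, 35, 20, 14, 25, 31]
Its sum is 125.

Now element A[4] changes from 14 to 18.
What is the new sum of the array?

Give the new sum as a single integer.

Answer: 129

Derivation:
Old value at index 4: 14
New value at index 4: 18
Delta = 18 - 14 = 4
New sum = old_sum + delta = 125 + (4) = 129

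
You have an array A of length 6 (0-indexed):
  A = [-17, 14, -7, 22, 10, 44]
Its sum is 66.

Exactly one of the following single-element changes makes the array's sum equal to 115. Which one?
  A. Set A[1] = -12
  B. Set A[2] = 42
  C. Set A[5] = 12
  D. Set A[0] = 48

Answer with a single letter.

Answer: B

Derivation:
Option A: A[1] 14->-12, delta=-26, new_sum=66+(-26)=40
Option B: A[2] -7->42, delta=49, new_sum=66+(49)=115 <-- matches target
Option C: A[5] 44->12, delta=-32, new_sum=66+(-32)=34
Option D: A[0] -17->48, delta=65, new_sum=66+(65)=131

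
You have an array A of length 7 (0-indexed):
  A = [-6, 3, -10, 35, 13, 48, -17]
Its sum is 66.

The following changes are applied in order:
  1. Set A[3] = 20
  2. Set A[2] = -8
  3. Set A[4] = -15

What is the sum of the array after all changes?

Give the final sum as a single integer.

Initial sum: 66
Change 1: A[3] 35 -> 20, delta = -15, sum = 51
Change 2: A[2] -10 -> -8, delta = 2, sum = 53
Change 3: A[4] 13 -> -15, delta = -28, sum = 25

Answer: 25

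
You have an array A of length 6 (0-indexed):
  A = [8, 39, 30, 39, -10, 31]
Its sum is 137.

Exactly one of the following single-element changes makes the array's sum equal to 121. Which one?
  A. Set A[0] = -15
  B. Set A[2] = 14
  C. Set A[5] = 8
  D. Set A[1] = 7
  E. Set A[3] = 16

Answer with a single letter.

Answer: B

Derivation:
Option A: A[0] 8->-15, delta=-23, new_sum=137+(-23)=114
Option B: A[2] 30->14, delta=-16, new_sum=137+(-16)=121 <-- matches target
Option C: A[5] 31->8, delta=-23, new_sum=137+(-23)=114
Option D: A[1] 39->7, delta=-32, new_sum=137+(-32)=105
Option E: A[3] 39->16, delta=-23, new_sum=137+(-23)=114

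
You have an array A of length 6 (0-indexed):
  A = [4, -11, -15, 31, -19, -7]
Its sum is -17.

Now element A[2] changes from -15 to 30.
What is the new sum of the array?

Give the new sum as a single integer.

Old value at index 2: -15
New value at index 2: 30
Delta = 30 - -15 = 45
New sum = old_sum + delta = -17 + (45) = 28

Answer: 28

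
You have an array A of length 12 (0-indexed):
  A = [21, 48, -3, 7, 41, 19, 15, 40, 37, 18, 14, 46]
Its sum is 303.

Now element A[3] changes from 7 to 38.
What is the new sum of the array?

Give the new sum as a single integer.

Answer: 334

Derivation:
Old value at index 3: 7
New value at index 3: 38
Delta = 38 - 7 = 31
New sum = old_sum + delta = 303 + (31) = 334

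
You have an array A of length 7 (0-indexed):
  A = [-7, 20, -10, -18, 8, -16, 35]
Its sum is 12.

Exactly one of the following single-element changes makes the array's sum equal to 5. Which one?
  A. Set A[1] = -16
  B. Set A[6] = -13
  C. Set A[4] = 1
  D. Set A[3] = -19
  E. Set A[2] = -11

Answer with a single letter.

Option A: A[1] 20->-16, delta=-36, new_sum=12+(-36)=-24
Option B: A[6] 35->-13, delta=-48, new_sum=12+(-48)=-36
Option C: A[4] 8->1, delta=-7, new_sum=12+(-7)=5 <-- matches target
Option D: A[3] -18->-19, delta=-1, new_sum=12+(-1)=11
Option E: A[2] -10->-11, delta=-1, new_sum=12+(-1)=11

Answer: C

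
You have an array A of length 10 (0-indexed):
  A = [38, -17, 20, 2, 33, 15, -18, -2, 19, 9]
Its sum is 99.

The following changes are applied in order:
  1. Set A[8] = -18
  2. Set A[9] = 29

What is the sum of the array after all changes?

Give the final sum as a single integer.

Answer: 82

Derivation:
Initial sum: 99
Change 1: A[8] 19 -> -18, delta = -37, sum = 62
Change 2: A[9] 9 -> 29, delta = 20, sum = 82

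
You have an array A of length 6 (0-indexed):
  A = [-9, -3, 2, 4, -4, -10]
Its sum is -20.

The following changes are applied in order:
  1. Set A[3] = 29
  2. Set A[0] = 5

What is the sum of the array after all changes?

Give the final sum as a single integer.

Answer: 19

Derivation:
Initial sum: -20
Change 1: A[3] 4 -> 29, delta = 25, sum = 5
Change 2: A[0] -9 -> 5, delta = 14, sum = 19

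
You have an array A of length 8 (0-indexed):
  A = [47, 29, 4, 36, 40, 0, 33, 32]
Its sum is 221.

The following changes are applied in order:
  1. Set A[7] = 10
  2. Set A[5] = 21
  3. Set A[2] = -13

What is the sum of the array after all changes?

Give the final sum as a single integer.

Answer: 203

Derivation:
Initial sum: 221
Change 1: A[7] 32 -> 10, delta = -22, sum = 199
Change 2: A[5] 0 -> 21, delta = 21, sum = 220
Change 3: A[2] 4 -> -13, delta = -17, sum = 203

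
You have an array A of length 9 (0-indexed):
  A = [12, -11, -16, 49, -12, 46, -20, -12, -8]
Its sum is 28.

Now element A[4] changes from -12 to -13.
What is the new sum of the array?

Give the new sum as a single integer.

Answer: 27

Derivation:
Old value at index 4: -12
New value at index 4: -13
Delta = -13 - -12 = -1
New sum = old_sum + delta = 28 + (-1) = 27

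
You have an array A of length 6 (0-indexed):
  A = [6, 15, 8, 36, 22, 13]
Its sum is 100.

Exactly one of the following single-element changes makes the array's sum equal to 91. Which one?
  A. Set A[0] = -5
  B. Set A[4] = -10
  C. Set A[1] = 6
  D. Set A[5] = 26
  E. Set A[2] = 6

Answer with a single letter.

Answer: C

Derivation:
Option A: A[0] 6->-5, delta=-11, new_sum=100+(-11)=89
Option B: A[4] 22->-10, delta=-32, new_sum=100+(-32)=68
Option C: A[1] 15->6, delta=-9, new_sum=100+(-9)=91 <-- matches target
Option D: A[5] 13->26, delta=13, new_sum=100+(13)=113
Option E: A[2] 8->6, delta=-2, new_sum=100+(-2)=98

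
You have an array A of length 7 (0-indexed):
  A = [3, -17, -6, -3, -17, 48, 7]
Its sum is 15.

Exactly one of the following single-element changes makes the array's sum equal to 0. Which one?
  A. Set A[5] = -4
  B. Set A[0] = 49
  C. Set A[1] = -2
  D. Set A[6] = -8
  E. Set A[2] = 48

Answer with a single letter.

Option A: A[5] 48->-4, delta=-52, new_sum=15+(-52)=-37
Option B: A[0] 3->49, delta=46, new_sum=15+(46)=61
Option C: A[1] -17->-2, delta=15, new_sum=15+(15)=30
Option D: A[6] 7->-8, delta=-15, new_sum=15+(-15)=0 <-- matches target
Option E: A[2] -6->48, delta=54, new_sum=15+(54)=69

Answer: D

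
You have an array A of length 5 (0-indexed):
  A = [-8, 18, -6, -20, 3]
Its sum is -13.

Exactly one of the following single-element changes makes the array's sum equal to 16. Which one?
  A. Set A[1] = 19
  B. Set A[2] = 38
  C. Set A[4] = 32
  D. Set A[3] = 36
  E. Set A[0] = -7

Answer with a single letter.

Answer: C

Derivation:
Option A: A[1] 18->19, delta=1, new_sum=-13+(1)=-12
Option B: A[2] -6->38, delta=44, new_sum=-13+(44)=31
Option C: A[4] 3->32, delta=29, new_sum=-13+(29)=16 <-- matches target
Option D: A[3] -20->36, delta=56, new_sum=-13+(56)=43
Option E: A[0] -8->-7, delta=1, new_sum=-13+(1)=-12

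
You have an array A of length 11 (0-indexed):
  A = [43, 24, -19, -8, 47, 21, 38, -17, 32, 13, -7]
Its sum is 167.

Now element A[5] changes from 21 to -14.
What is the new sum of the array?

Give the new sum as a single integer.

Answer: 132

Derivation:
Old value at index 5: 21
New value at index 5: -14
Delta = -14 - 21 = -35
New sum = old_sum + delta = 167 + (-35) = 132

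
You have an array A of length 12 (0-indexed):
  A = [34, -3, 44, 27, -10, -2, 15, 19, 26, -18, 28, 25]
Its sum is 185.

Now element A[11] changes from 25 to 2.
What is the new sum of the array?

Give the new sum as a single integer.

Old value at index 11: 25
New value at index 11: 2
Delta = 2 - 25 = -23
New sum = old_sum + delta = 185 + (-23) = 162

Answer: 162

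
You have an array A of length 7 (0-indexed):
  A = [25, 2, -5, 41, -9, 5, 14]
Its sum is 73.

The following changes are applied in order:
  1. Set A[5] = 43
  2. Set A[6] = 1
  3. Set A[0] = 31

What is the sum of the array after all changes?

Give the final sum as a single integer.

Initial sum: 73
Change 1: A[5] 5 -> 43, delta = 38, sum = 111
Change 2: A[6] 14 -> 1, delta = -13, sum = 98
Change 3: A[0] 25 -> 31, delta = 6, sum = 104

Answer: 104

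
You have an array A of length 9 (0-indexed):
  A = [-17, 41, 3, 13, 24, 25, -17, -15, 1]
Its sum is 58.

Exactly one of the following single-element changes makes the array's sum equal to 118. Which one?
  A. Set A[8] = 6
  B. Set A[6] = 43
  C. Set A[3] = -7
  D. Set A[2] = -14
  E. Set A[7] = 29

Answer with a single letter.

Answer: B

Derivation:
Option A: A[8] 1->6, delta=5, new_sum=58+(5)=63
Option B: A[6] -17->43, delta=60, new_sum=58+(60)=118 <-- matches target
Option C: A[3] 13->-7, delta=-20, new_sum=58+(-20)=38
Option D: A[2] 3->-14, delta=-17, new_sum=58+(-17)=41
Option E: A[7] -15->29, delta=44, new_sum=58+(44)=102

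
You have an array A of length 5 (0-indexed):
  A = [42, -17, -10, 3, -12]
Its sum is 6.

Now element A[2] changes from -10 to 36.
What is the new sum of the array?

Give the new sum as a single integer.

Old value at index 2: -10
New value at index 2: 36
Delta = 36 - -10 = 46
New sum = old_sum + delta = 6 + (46) = 52

Answer: 52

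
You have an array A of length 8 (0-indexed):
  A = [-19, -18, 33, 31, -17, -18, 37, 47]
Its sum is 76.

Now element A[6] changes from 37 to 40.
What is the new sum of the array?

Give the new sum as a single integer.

Old value at index 6: 37
New value at index 6: 40
Delta = 40 - 37 = 3
New sum = old_sum + delta = 76 + (3) = 79

Answer: 79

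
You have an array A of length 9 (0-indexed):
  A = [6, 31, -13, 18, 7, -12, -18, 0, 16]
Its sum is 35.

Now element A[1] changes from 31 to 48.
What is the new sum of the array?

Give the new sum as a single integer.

Old value at index 1: 31
New value at index 1: 48
Delta = 48 - 31 = 17
New sum = old_sum + delta = 35 + (17) = 52

Answer: 52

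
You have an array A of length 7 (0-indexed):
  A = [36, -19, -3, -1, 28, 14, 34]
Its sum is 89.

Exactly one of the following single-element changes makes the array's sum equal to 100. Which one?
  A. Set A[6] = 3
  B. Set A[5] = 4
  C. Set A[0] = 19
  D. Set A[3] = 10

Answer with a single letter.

Answer: D

Derivation:
Option A: A[6] 34->3, delta=-31, new_sum=89+(-31)=58
Option B: A[5] 14->4, delta=-10, new_sum=89+(-10)=79
Option C: A[0] 36->19, delta=-17, new_sum=89+(-17)=72
Option D: A[3] -1->10, delta=11, new_sum=89+(11)=100 <-- matches target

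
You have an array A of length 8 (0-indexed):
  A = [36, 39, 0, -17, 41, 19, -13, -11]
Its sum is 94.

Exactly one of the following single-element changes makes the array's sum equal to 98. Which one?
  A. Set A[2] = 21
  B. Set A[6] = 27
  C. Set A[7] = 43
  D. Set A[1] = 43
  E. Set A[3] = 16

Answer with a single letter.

Option A: A[2] 0->21, delta=21, new_sum=94+(21)=115
Option B: A[6] -13->27, delta=40, new_sum=94+(40)=134
Option C: A[7] -11->43, delta=54, new_sum=94+(54)=148
Option D: A[1] 39->43, delta=4, new_sum=94+(4)=98 <-- matches target
Option E: A[3] -17->16, delta=33, new_sum=94+(33)=127

Answer: D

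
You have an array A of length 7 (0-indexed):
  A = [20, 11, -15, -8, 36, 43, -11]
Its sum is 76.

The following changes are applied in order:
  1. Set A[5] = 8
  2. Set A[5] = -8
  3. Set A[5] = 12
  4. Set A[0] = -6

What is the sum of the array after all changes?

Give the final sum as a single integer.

Initial sum: 76
Change 1: A[5] 43 -> 8, delta = -35, sum = 41
Change 2: A[5] 8 -> -8, delta = -16, sum = 25
Change 3: A[5] -8 -> 12, delta = 20, sum = 45
Change 4: A[0] 20 -> -6, delta = -26, sum = 19

Answer: 19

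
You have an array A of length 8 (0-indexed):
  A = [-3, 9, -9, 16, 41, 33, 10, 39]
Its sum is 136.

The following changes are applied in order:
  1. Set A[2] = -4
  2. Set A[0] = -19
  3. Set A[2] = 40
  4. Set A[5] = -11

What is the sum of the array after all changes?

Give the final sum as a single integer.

Answer: 125

Derivation:
Initial sum: 136
Change 1: A[2] -9 -> -4, delta = 5, sum = 141
Change 2: A[0] -3 -> -19, delta = -16, sum = 125
Change 3: A[2] -4 -> 40, delta = 44, sum = 169
Change 4: A[5] 33 -> -11, delta = -44, sum = 125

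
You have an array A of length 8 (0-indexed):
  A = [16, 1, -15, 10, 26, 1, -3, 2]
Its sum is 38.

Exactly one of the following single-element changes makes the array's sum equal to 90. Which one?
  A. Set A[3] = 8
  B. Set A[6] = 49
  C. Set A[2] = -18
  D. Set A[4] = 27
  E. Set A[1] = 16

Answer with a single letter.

Answer: B

Derivation:
Option A: A[3] 10->8, delta=-2, new_sum=38+(-2)=36
Option B: A[6] -3->49, delta=52, new_sum=38+(52)=90 <-- matches target
Option C: A[2] -15->-18, delta=-3, new_sum=38+(-3)=35
Option D: A[4] 26->27, delta=1, new_sum=38+(1)=39
Option E: A[1] 1->16, delta=15, new_sum=38+(15)=53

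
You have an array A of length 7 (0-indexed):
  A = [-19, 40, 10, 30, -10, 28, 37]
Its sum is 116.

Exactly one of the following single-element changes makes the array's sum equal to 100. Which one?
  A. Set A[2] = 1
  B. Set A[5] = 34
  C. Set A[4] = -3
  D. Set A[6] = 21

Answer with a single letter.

Option A: A[2] 10->1, delta=-9, new_sum=116+(-9)=107
Option B: A[5] 28->34, delta=6, new_sum=116+(6)=122
Option C: A[4] -10->-3, delta=7, new_sum=116+(7)=123
Option D: A[6] 37->21, delta=-16, new_sum=116+(-16)=100 <-- matches target

Answer: D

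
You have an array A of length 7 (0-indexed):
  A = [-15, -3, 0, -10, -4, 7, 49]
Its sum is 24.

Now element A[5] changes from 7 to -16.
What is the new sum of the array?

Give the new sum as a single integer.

Answer: 1

Derivation:
Old value at index 5: 7
New value at index 5: -16
Delta = -16 - 7 = -23
New sum = old_sum + delta = 24 + (-23) = 1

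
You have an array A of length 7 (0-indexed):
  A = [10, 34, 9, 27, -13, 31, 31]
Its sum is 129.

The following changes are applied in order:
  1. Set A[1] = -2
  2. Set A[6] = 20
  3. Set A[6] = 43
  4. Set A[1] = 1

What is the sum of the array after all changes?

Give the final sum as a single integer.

Initial sum: 129
Change 1: A[1] 34 -> -2, delta = -36, sum = 93
Change 2: A[6] 31 -> 20, delta = -11, sum = 82
Change 3: A[6] 20 -> 43, delta = 23, sum = 105
Change 4: A[1] -2 -> 1, delta = 3, sum = 108

Answer: 108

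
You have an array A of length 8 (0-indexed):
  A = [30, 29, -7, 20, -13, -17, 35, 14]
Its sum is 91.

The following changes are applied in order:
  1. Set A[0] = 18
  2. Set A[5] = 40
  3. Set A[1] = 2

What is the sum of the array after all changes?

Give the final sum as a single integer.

Initial sum: 91
Change 1: A[0] 30 -> 18, delta = -12, sum = 79
Change 2: A[5] -17 -> 40, delta = 57, sum = 136
Change 3: A[1] 29 -> 2, delta = -27, sum = 109

Answer: 109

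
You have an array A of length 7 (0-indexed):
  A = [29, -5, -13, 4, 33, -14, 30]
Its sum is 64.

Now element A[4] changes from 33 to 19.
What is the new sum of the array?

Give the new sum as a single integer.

Old value at index 4: 33
New value at index 4: 19
Delta = 19 - 33 = -14
New sum = old_sum + delta = 64 + (-14) = 50

Answer: 50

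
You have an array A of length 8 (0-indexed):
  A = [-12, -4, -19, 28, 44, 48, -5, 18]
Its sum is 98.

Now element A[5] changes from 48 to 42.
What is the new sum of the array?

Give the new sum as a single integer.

Answer: 92

Derivation:
Old value at index 5: 48
New value at index 5: 42
Delta = 42 - 48 = -6
New sum = old_sum + delta = 98 + (-6) = 92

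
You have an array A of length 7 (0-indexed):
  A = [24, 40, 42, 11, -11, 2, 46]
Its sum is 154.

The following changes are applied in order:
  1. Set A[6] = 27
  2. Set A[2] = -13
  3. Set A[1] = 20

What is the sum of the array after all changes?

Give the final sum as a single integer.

Initial sum: 154
Change 1: A[6] 46 -> 27, delta = -19, sum = 135
Change 2: A[2] 42 -> -13, delta = -55, sum = 80
Change 3: A[1] 40 -> 20, delta = -20, sum = 60

Answer: 60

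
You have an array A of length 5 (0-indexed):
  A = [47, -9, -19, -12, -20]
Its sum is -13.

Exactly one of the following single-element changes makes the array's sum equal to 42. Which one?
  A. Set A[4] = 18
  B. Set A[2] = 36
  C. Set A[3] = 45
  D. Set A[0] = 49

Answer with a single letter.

Answer: B

Derivation:
Option A: A[4] -20->18, delta=38, new_sum=-13+(38)=25
Option B: A[2] -19->36, delta=55, new_sum=-13+(55)=42 <-- matches target
Option C: A[3] -12->45, delta=57, new_sum=-13+(57)=44
Option D: A[0] 47->49, delta=2, new_sum=-13+(2)=-11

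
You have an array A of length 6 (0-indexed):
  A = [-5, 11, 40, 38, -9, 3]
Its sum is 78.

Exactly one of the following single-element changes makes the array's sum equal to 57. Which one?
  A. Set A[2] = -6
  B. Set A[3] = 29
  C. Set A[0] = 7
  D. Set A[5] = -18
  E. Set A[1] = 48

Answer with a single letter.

Option A: A[2] 40->-6, delta=-46, new_sum=78+(-46)=32
Option B: A[3] 38->29, delta=-9, new_sum=78+(-9)=69
Option C: A[0] -5->7, delta=12, new_sum=78+(12)=90
Option D: A[5] 3->-18, delta=-21, new_sum=78+(-21)=57 <-- matches target
Option E: A[1] 11->48, delta=37, new_sum=78+(37)=115

Answer: D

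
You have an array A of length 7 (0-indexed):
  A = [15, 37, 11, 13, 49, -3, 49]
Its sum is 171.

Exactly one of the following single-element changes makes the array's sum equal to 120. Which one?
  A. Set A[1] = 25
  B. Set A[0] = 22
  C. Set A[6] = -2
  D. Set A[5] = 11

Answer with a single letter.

Option A: A[1] 37->25, delta=-12, new_sum=171+(-12)=159
Option B: A[0] 15->22, delta=7, new_sum=171+(7)=178
Option C: A[6] 49->-2, delta=-51, new_sum=171+(-51)=120 <-- matches target
Option D: A[5] -3->11, delta=14, new_sum=171+(14)=185

Answer: C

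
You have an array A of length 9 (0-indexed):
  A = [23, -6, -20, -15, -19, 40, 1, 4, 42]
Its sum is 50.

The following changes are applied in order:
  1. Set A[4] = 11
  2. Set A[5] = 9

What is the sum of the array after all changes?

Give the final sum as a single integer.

Answer: 49

Derivation:
Initial sum: 50
Change 1: A[4] -19 -> 11, delta = 30, sum = 80
Change 2: A[5] 40 -> 9, delta = -31, sum = 49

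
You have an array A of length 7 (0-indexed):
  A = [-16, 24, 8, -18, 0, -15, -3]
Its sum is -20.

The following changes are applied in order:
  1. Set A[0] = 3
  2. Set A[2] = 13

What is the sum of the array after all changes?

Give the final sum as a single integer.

Initial sum: -20
Change 1: A[0] -16 -> 3, delta = 19, sum = -1
Change 2: A[2] 8 -> 13, delta = 5, sum = 4

Answer: 4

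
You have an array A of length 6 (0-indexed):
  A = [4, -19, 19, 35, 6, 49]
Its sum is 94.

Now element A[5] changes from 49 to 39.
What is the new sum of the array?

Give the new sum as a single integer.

Old value at index 5: 49
New value at index 5: 39
Delta = 39 - 49 = -10
New sum = old_sum + delta = 94 + (-10) = 84

Answer: 84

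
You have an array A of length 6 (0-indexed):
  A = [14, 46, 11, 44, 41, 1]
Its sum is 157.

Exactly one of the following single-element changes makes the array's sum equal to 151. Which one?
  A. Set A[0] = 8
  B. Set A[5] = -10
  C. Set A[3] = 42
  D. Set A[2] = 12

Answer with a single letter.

Answer: A

Derivation:
Option A: A[0] 14->8, delta=-6, new_sum=157+(-6)=151 <-- matches target
Option B: A[5] 1->-10, delta=-11, new_sum=157+(-11)=146
Option C: A[3] 44->42, delta=-2, new_sum=157+(-2)=155
Option D: A[2] 11->12, delta=1, new_sum=157+(1)=158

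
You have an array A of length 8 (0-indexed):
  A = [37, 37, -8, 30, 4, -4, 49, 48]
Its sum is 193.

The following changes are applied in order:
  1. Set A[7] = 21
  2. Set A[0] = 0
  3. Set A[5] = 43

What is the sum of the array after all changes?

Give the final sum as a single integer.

Answer: 176

Derivation:
Initial sum: 193
Change 1: A[7] 48 -> 21, delta = -27, sum = 166
Change 2: A[0] 37 -> 0, delta = -37, sum = 129
Change 3: A[5] -4 -> 43, delta = 47, sum = 176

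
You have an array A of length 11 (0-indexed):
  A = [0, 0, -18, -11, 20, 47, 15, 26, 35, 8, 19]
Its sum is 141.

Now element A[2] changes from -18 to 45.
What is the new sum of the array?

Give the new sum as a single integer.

Answer: 204

Derivation:
Old value at index 2: -18
New value at index 2: 45
Delta = 45 - -18 = 63
New sum = old_sum + delta = 141 + (63) = 204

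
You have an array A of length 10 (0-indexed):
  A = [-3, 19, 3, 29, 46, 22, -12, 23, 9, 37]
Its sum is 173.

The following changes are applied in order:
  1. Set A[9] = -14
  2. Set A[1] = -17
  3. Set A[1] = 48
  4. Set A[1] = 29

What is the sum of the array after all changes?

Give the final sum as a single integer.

Answer: 132

Derivation:
Initial sum: 173
Change 1: A[9] 37 -> -14, delta = -51, sum = 122
Change 2: A[1] 19 -> -17, delta = -36, sum = 86
Change 3: A[1] -17 -> 48, delta = 65, sum = 151
Change 4: A[1] 48 -> 29, delta = -19, sum = 132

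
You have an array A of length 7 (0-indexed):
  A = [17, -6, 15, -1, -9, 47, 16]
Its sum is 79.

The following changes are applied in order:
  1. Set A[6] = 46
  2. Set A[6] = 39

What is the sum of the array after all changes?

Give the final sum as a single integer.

Answer: 102

Derivation:
Initial sum: 79
Change 1: A[6] 16 -> 46, delta = 30, sum = 109
Change 2: A[6] 46 -> 39, delta = -7, sum = 102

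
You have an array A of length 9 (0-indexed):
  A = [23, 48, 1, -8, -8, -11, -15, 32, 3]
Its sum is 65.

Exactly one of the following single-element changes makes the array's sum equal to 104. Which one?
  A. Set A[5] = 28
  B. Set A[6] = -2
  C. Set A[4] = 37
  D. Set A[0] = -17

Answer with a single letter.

Answer: A

Derivation:
Option A: A[5] -11->28, delta=39, new_sum=65+(39)=104 <-- matches target
Option B: A[6] -15->-2, delta=13, new_sum=65+(13)=78
Option C: A[4] -8->37, delta=45, new_sum=65+(45)=110
Option D: A[0] 23->-17, delta=-40, new_sum=65+(-40)=25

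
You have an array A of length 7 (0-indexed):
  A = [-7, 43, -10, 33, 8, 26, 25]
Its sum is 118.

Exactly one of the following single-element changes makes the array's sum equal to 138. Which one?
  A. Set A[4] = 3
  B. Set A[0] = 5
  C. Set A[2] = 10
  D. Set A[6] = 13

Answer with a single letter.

Answer: C

Derivation:
Option A: A[4] 8->3, delta=-5, new_sum=118+(-5)=113
Option B: A[0] -7->5, delta=12, new_sum=118+(12)=130
Option C: A[2] -10->10, delta=20, new_sum=118+(20)=138 <-- matches target
Option D: A[6] 25->13, delta=-12, new_sum=118+(-12)=106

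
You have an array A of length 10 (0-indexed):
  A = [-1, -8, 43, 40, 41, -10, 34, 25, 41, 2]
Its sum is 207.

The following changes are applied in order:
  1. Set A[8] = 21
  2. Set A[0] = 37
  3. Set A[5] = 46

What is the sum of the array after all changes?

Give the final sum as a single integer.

Answer: 281

Derivation:
Initial sum: 207
Change 1: A[8] 41 -> 21, delta = -20, sum = 187
Change 2: A[0] -1 -> 37, delta = 38, sum = 225
Change 3: A[5] -10 -> 46, delta = 56, sum = 281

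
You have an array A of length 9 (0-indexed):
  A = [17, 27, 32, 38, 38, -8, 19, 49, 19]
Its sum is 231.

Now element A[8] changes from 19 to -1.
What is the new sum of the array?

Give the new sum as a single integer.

Old value at index 8: 19
New value at index 8: -1
Delta = -1 - 19 = -20
New sum = old_sum + delta = 231 + (-20) = 211

Answer: 211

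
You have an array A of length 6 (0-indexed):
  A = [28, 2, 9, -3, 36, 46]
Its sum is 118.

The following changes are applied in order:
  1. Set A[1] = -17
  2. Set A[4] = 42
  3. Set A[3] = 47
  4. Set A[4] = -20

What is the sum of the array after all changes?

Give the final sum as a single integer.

Answer: 93

Derivation:
Initial sum: 118
Change 1: A[1] 2 -> -17, delta = -19, sum = 99
Change 2: A[4] 36 -> 42, delta = 6, sum = 105
Change 3: A[3] -3 -> 47, delta = 50, sum = 155
Change 4: A[4] 42 -> -20, delta = -62, sum = 93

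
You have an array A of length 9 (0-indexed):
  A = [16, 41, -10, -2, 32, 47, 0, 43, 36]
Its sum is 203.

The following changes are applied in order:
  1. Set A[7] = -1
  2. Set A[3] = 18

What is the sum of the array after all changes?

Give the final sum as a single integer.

Answer: 179

Derivation:
Initial sum: 203
Change 1: A[7] 43 -> -1, delta = -44, sum = 159
Change 2: A[3] -2 -> 18, delta = 20, sum = 179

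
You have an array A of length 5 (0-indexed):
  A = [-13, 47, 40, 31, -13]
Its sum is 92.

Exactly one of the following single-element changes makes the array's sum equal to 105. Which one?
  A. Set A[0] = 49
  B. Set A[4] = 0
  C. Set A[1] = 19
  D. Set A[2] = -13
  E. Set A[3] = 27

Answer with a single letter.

Option A: A[0] -13->49, delta=62, new_sum=92+(62)=154
Option B: A[4] -13->0, delta=13, new_sum=92+(13)=105 <-- matches target
Option C: A[1] 47->19, delta=-28, new_sum=92+(-28)=64
Option D: A[2] 40->-13, delta=-53, new_sum=92+(-53)=39
Option E: A[3] 31->27, delta=-4, new_sum=92+(-4)=88

Answer: B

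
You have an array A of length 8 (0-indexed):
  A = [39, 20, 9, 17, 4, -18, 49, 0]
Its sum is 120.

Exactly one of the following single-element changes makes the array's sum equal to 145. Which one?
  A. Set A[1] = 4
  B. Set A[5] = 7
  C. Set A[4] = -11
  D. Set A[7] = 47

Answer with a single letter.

Option A: A[1] 20->4, delta=-16, new_sum=120+(-16)=104
Option B: A[5] -18->7, delta=25, new_sum=120+(25)=145 <-- matches target
Option C: A[4] 4->-11, delta=-15, new_sum=120+(-15)=105
Option D: A[7] 0->47, delta=47, new_sum=120+(47)=167

Answer: B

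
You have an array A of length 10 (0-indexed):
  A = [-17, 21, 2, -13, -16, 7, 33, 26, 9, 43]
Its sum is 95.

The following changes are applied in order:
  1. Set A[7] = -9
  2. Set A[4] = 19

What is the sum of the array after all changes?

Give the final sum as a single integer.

Answer: 95

Derivation:
Initial sum: 95
Change 1: A[7] 26 -> -9, delta = -35, sum = 60
Change 2: A[4] -16 -> 19, delta = 35, sum = 95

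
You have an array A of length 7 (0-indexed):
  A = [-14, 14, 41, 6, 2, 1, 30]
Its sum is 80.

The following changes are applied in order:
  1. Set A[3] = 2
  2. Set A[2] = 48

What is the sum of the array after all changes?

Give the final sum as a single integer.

Initial sum: 80
Change 1: A[3] 6 -> 2, delta = -4, sum = 76
Change 2: A[2] 41 -> 48, delta = 7, sum = 83

Answer: 83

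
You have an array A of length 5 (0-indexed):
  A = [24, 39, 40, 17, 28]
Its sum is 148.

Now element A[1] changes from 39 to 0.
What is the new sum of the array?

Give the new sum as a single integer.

Answer: 109

Derivation:
Old value at index 1: 39
New value at index 1: 0
Delta = 0 - 39 = -39
New sum = old_sum + delta = 148 + (-39) = 109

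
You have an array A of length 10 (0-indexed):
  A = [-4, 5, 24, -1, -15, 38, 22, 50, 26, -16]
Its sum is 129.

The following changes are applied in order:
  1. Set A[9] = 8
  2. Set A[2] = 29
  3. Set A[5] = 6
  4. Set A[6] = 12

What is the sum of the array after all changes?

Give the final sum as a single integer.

Answer: 116

Derivation:
Initial sum: 129
Change 1: A[9] -16 -> 8, delta = 24, sum = 153
Change 2: A[2] 24 -> 29, delta = 5, sum = 158
Change 3: A[5] 38 -> 6, delta = -32, sum = 126
Change 4: A[6] 22 -> 12, delta = -10, sum = 116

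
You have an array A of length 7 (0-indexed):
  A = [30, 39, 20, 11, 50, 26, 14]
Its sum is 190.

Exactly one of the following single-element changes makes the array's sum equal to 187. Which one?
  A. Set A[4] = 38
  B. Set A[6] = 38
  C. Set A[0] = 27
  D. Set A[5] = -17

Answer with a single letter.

Option A: A[4] 50->38, delta=-12, new_sum=190+(-12)=178
Option B: A[6] 14->38, delta=24, new_sum=190+(24)=214
Option C: A[0] 30->27, delta=-3, new_sum=190+(-3)=187 <-- matches target
Option D: A[5] 26->-17, delta=-43, new_sum=190+(-43)=147

Answer: C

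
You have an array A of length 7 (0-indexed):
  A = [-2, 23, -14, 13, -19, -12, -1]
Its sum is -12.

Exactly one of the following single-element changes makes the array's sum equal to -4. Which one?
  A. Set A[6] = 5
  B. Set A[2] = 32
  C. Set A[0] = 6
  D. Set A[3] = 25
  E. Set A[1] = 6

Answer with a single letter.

Option A: A[6] -1->5, delta=6, new_sum=-12+(6)=-6
Option B: A[2] -14->32, delta=46, new_sum=-12+(46)=34
Option C: A[0] -2->6, delta=8, new_sum=-12+(8)=-4 <-- matches target
Option D: A[3] 13->25, delta=12, new_sum=-12+(12)=0
Option E: A[1] 23->6, delta=-17, new_sum=-12+(-17)=-29

Answer: C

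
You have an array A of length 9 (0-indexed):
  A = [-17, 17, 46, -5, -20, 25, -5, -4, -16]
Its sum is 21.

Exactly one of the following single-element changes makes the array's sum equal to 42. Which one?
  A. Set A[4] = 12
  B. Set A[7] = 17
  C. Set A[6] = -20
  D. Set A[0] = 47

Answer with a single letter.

Option A: A[4] -20->12, delta=32, new_sum=21+(32)=53
Option B: A[7] -4->17, delta=21, new_sum=21+(21)=42 <-- matches target
Option C: A[6] -5->-20, delta=-15, new_sum=21+(-15)=6
Option D: A[0] -17->47, delta=64, new_sum=21+(64)=85

Answer: B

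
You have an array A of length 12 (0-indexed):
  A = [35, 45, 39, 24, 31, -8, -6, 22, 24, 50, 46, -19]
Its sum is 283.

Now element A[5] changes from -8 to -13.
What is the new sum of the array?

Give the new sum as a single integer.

Answer: 278

Derivation:
Old value at index 5: -8
New value at index 5: -13
Delta = -13 - -8 = -5
New sum = old_sum + delta = 283 + (-5) = 278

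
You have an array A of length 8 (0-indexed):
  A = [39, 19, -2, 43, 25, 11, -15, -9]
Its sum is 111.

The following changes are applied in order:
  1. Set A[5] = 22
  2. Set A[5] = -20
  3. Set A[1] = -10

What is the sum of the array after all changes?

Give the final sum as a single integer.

Answer: 51

Derivation:
Initial sum: 111
Change 1: A[5] 11 -> 22, delta = 11, sum = 122
Change 2: A[5] 22 -> -20, delta = -42, sum = 80
Change 3: A[1] 19 -> -10, delta = -29, sum = 51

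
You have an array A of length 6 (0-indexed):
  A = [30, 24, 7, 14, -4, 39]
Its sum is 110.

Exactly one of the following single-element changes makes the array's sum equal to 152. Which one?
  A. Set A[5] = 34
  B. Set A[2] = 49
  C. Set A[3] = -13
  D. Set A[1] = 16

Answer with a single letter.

Answer: B

Derivation:
Option A: A[5] 39->34, delta=-5, new_sum=110+(-5)=105
Option B: A[2] 7->49, delta=42, new_sum=110+(42)=152 <-- matches target
Option C: A[3] 14->-13, delta=-27, new_sum=110+(-27)=83
Option D: A[1] 24->16, delta=-8, new_sum=110+(-8)=102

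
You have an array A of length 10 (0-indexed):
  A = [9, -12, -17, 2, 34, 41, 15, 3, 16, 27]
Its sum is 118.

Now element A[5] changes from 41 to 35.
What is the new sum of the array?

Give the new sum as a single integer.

Answer: 112

Derivation:
Old value at index 5: 41
New value at index 5: 35
Delta = 35 - 41 = -6
New sum = old_sum + delta = 118 + (-6) = 112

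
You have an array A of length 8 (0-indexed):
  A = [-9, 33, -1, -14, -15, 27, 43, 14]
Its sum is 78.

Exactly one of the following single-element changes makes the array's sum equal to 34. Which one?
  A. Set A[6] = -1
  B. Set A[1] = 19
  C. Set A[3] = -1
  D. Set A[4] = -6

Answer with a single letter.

Answer: A

Derivation:
Option A: A[6] 43->-1, delta=-44, new_sum=78+(-44)=34 <-- matches target
Option B: A[1] 33->19, delta=-14, new_sum=78+(-14)=64
Option C: A[3] -14->-1, delta=13, new_sum=78+(13)=91
Option D: A[4] -15->-6, delta=9, new_sum=78+(9)=87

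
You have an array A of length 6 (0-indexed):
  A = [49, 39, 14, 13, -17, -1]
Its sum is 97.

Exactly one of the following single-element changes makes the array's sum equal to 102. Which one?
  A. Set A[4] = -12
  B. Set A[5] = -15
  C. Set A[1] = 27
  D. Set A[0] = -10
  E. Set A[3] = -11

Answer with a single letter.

Option A: A[4] -17->-12, delta=5, new_sum=97+(5)=102 <-- matches target
Option B: A[5] -1->-15, delta=-14, new_sum=97+(-14)=83
Option C: A[1] 39->27, delta=-12, new_sum=97+(-12)=85
Option D: A[0] 49->-10, delta=-59, new_sum=97+(-59)=38
Option E: A[3] 13->-11, delta=-24, new_sum=97+(-24)=73

Answer: A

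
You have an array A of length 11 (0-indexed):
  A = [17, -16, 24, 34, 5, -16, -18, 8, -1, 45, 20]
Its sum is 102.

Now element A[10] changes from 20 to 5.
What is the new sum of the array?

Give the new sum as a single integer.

Old value at index 10: 20
New value at index 10: 5
Delta = 5 - 20 = -15
New sum = old_sum + delta = 102 + (-15) = 87

Answer: 87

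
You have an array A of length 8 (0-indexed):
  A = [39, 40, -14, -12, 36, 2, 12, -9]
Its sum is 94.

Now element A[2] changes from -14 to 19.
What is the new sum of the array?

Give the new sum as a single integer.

Answer: 127

Derivation:
Old value at index 2: -14
New value at index 2: 19
Delta = 19 - -14 = 33
New sum = old_sum + delta = 94 + (33) = 127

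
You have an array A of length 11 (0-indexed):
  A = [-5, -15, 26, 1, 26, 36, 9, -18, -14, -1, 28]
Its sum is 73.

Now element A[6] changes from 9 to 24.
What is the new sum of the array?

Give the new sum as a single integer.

Old value at index 6: 9
New value at index 6: 24
Delta = 24 - 9 = 15
New sum = old_sum + delta = 73 + (15) = 88

Answer: 88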